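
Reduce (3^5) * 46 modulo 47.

39

(3)^5 ≡ 8 (mod 47)
8 * 46 = 368 ≡ 39 (mod 47)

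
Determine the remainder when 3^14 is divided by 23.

Compute successive squares:
14 in binary is 1110, i.e. 14 = 8 + 4 + 2.
3^1 ≡ 3 (mod 23)
3^2 ≡ 3^2 = 9 (mod 23)
3^4 ≡ 9^2 = 81 ≡ 12 (mod 23)
3^8 ≡ 12^2 = 144 ≡ 6 (mod 23)
3^14 = 3^8 × 3^4 × 3^2 ≡ 6 × 12 × 9 (mod 23).
Accumulate the product:
6 × 12 = 72 ≡ 3
3 × 9 = 27 ≡ 4

4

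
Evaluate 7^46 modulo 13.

4

Compute successive squares:
7^1 ≡ 7 (mod 13)
7^2 ≡ 7^2 = 49 ≡ 10 (mod 13)
7^4 ≡ 10^2 = 100 ≡ 9 (mod 13)
7^8 ≡ 9^2 = 81 ≡ 3 (mod 13)
7^16 ≡ 3^2 = 9 (mod 13)
7^32 ≡ 9^2 = 81 ≡ 3 (mod 13)
7^46 = 7^32 × 7^8 × 7^4 × 7^2 ≡ 3 × 3 × 9 × 10 (mod 13).
Accumulate the product:
3 × 3 = 9
9 × 9 = 81 ≡ 3
3 × 10 = 30 ≡ 4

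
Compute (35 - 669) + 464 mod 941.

771

35 - 669 = -634 ≡ 307 (mod 941)
307 + 464 = 771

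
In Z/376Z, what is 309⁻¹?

Run the extended Euclidean algorithm:
376 = 1·309 + 67
309 = 4·67 + 41
67 = 1·41 + 26
41 = 1·26 + 15
26 = 1·15 + 11
15 = 1·11 + 4
11 = 2·4 + 3
4 = 1·3 + 1
3 = 3·1 + 0
gcd(309, 376) = 1, so the inverse exists.
Bézout: 1 = −83·376 + 101·309.
So 309⁻¹ ≡ 101 (mod 376).

101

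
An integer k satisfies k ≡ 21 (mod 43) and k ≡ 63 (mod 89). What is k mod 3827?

2644

43⁻¹ mod 89: 43·29 ≡ 1 (mod 89), so 43⁻¹ ≡ 29.
k = 21 + 43·((63 − 21)·29 mod 89) = 21 + 43·61 = 2644.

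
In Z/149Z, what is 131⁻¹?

Apply the Euclidean algorithm and back-substitute:
149 = 1*131 + 18
131 = 7*18 + 5
18 = 3*5 + 3
5 = 1*3 + 2
3 = 1*2 + 1
2 = 2*1 + 0
gcd(131, 149) = 1, so the inverse exists.
Back-substitute for 1:
1 = 1*3 − 1*2
  = −1*5 + 2*3
  = 2*18 − 7*5
  = −7*131 + 51*18
  = 51*149 − 58*131
So 131⁻¹ ≡ −58 ≡ 91 (mod 149).

91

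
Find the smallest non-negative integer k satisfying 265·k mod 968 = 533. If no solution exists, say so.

181

gcd(265, 968) = 1, so a unique solution mod 968 exists.
265⁻¹ ≡ 705 (mod 968).
k ≡ 705·533 ≡ 181 (mod 968).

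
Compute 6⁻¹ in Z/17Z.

17 = 2*6 + 5
6 = 1*5 + 1
5 = 5*1 + 0
gcd(6, 17) = 1, so the inverse exists.
Bézout: 1 = −1*17 + 3*6.
So 6⁻¹ ≡ 3 (mod 17).

3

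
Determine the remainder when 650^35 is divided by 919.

650^1 ≡ 650 (mod 919)
650^2 ≡ 650^2 = 422500 ≡ 679 (mod 919)
650^4 ≡ 679^2 = 461041 ≡ 622 (mod 919)
650^8 ≡ 622^2 = 386884 ≡ 904 (mod 919)
650^16 ≡ 904^2 = 817216 ≡ 225 (mod 919)
650^32 ≡ 225^2 = 50625 ≡ 80 (mod 919)
650^35 = 650^32 · 650^2 · 650^1 ≡ 80 · 679 · 650 (mod 919).
Accumulate the product:
80 · 679 = 54320 ≡ 99
99 · 650 = 64350 ≡ 20

20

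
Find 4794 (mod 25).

4794 = 191*25 + 19, so 4794 ≡ 19 (mod 25).

19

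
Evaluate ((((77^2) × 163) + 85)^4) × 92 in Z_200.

112

(77)^2 ≡ 129 (mod 200)
129 × 163 = 21027 ≡ 27 (mod 200)
27 + 85 = 112
(112)^4 ≡ 136 (mod 200)
136 × 92 = 12512 ≡ 112 (mod 200)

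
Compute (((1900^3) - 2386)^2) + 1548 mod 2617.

1741

(1900)^3 ≡ 20 (mod 2617)
20 - 2386 = -2366 ≡ 251 (mod 2617)
(251)^2 ≡ 193 (mod 2617)
193 + 1548 = 1741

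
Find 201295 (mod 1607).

201295 = 125×1607 + 420, so 201295 ≡ 420 (mod 1607).

420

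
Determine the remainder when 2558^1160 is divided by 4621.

1763

1160 in binary is 10010001000, i.e. 1160 = 1024 + 128 + 8.
2558^1 ≡ 2558 (mod 4621)
2558^2 ≡ 2558^2 = 6543364 ≡ 28 (mod 4621)
2558^4 ≡ 28^2 = 784 (mod 4621)
2558^8 ≡ 784^2 = 614656 ≡ 63 (mod 4621)
2558^16 ≡ 63^2 = 3969 (mod 4621)
2558^32 ≡ 3969^2 = 15752961 ≡ 4593 (mod 4621)
2558^64 ≡ 4593^2 = 21095649 ≡ 784 (mod 4621)
2558^128 ≡ 784^2 = 614656 ≡ 63 (mod 4621)
2558^256 ≡ 63^2 = 3969 (mod 4621)
2558^512 ≡ 3969^2 = 15752961 ≡ 4593 (mod 4621)
2558^1024 ≡ 4593^2 = 21095649 ≡ 784 (mod 4621)
2558^1160 = 2558^1024 × 2558^128 × 2558^8 ≡ 784 × 63 × 63 (mod 4621).
Accumulate the product:
784 × 63 = 49392 ≡ 3182
3182 × 63 = 200466 ≡ 1763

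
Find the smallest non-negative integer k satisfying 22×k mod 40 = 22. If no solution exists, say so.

1

gcd(22, 40) = 2, and 2 | 22, so solutions exist.
Divide through by 2: 11×k mod 20 = 11.
11⁻¹ ≡ 11 (mod 20).
k ≡ 11×11 ≡ 1 (mod 20).
The smallest non-negative solution is k = 1.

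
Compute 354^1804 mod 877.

354^1 ≡ 354 (mod 877)
354^2 ≡ 354^2 = 125316 ≡ 782 (mod 877)
354^4 ≡ 782^2 = 611524 ≡ 255 (mod 877)
354^8 ≡ 255^2 = 65025 ≡ 127 (mod 877)
354^16 ≡ 127^2 = 16129 ≡ 343 (mod 877)
354^32 ≡ 343^2 = 117649 ≡ 131 (mod 877)
354^64 ≡ 131^2 = 17161 ≡ 498 (mod 877)
354^128 ≡ 498^2 = 248004 ≡ 690 (mod 877)
354^256 ≡ 690^2 = 476100 ≡ 766 (mod 877)
354^512 ≡ 766^2 = 586756 ≡ 43 (mod 877)
354^1024 ≡ 43^2 = 1849 ≡ 95 (mod 877)
354^1804 = 354^1024 · 354^512 · 354^256 · 354^8 · 354^4 ≡ 95 · 43 · 766 · 127 · 255 (mod 877).
Accumulate the product:
95 · 43 = 4085 ≡ 577
577 · 766 = 441982 ≡ 851
851 · 127 = 108077 ≡ 206
206 · 255 = 52530 ≡ 787

787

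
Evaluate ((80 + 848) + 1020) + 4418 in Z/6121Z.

245

80 + 848 = 928
928 + 1020 = 1948
1948 + 4418 = 6366 ≡ 245 (mod 6121)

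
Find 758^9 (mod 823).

218

By square-and-multiply:
758^1 ≡ 758 (mod 823)
758^2 ≡ 758^2 = 574564 ≡ 110 (mod 823)
758^4 ≡ 110^2 = 12100 ≡ 578 (mod 823)
758^8 ≡ 578^2 = 334084 ≡ 769 (mod 823)
758^9 = 758^8 * 758^1 ≡ 769 * 758 (mod 823).
769 * 758 = 582902 ≡ 218 (mod 823).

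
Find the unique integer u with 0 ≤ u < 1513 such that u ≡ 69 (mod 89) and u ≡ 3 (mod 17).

870

89⁻¹ mod 17: 89·13 ≡ 1 (mod 17), so 89⁻¹ ≡ 13.
u = 69 + 89·((3 − 69)·13 mod 17) = 69 + 89·9 = 870.
Check: 870 mod 89 = 69, 870 mod 17 = 3. ✓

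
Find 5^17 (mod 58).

9

By square-and-multiply:
17 in binary is 10001, i.e. 17 = 16 + 1.
5^1 ≡ 5 (mod 58)
5^2 ≡ 5^2 = 25 (mod 58)
5^4 ≡ 25^2 = 625 ≡ 45 (mod 58)
5^8 ≡ 45^2 = 2025 ≡ 53 (mod 58)
5^16 ≡ 53^2 = 2809 ≡ 25 (mod 58)
5^17 = 5^16 · 5^1 ≡ 25 · 5 (mod 58).
25 · 5 = 125 ≡ 9 (mod 58).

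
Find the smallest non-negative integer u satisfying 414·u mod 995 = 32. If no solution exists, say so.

gcd(414, 995) = 1, so a unique solution mod 995 exists.
414⁻¹ ≡ 709 (mod 995).
u ≡ 709·32 ≡ 798 (mod 995).

798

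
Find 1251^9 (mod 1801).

Compute successive squares:
9 in binary is 1001, i.e. 9 = 8 + 1.
1251^1 ≡ 1251 (mod 1801)
1251^2 ≡ 1251^2 = 1565001 ≡ 1733 (mod 1801)
1251^4 ≡ 1733^2 = 3003289 ≡ 1022 (mod 1801)
1251^8 ≡ 1022^2 = 1044484 ≡ 1705 (mod 1801)
1251^9 = 1251^8 * 1251^1 ≡ 1705 * 1251 (mod 1801).
1705 * 1251 = 2132955 ≡ 571 (mod 1801).

571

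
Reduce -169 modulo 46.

15

-169 = -4×46 + 15, so -169 ≡ 15 (mod 46).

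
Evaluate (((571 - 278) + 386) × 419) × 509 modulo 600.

409

571 - 278 = 293
293 + 386 = 679 ≡ 79 (mod 600)
79 × 419 = 33101 ≡ 101 (mod 600)
101 × 509 = 51409 ≡ 409 (mod 600)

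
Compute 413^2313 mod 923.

714

2313 in binary is 100100001001, i.e. 2313 = 2048 + 256 + 8 + 1.
413^1 ≡ 413 (mod 923)
413^2 ≡ 413^2 = 170569 ≡ 737 (mod 923)
413^4 ≡ 737^2 = 543169 ≡ 445 (mod 923)
413^8 ≡ 445^2 = 198025 ≡ 503 (mod 923)
413^16 ≡ 503^2 = 253009 ≡ 107 (mod 923)
413^32 ≡ 107^2 = 11449 ≡ 373 (mod 923)
413^64 ≡ 373^2 = 139129 ≡ 679 (mod 923)
413^128 ≡ 679^2 = 461041 ≡ 464 (mod 923)
413^256 ≡ 464^2 = 215296 ≡ 237 (mod 923)
413^512 ≡ 237^2 = 56169 ≡ 789 (mod 923)
413^1024 ≡ 789^2 = 622521 ≡ 419 (mod 923)
413^2048 ≡ 419^2 = 175561 ≡ 191 (mod 923)
413^2313 = 413^2048 · 413^256 · 413^8 · 413^1 ≡ 191 · 237 · 503 · 413 (mod 923).
Accumulate the product:
191 · 237 = 45267 ≡ 40
40 · 503 = 20120 ≡ 737
737 · 413 = 304381 ≡ 714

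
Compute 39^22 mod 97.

Compute successive squares:
39^1 ≡ 39 (mod 97)
39^2 ≡ 39^2 = 1521 ≡ 66 (mod 97)
39^4 ≡ 66^2 = 4356 ≡ 88 (mod 97)
39^8 ≡ 88^2 = 7744 ≡ 81 (mod 97)
39^16 ≡ 81^2 = 6561 ≡ 62 (mod 97)
39^22 = 39^16 · 39^4 · 39^2 ≡ 62 · 88 · 66 (mod 97).
Accumulate the product:
62 · 88 = 5456 ≡ 24
24 · 66 = 1584 ≡ 32

32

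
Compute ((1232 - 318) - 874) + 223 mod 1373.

263

1232 - 318 = 914
914 - 874 = 40
40 + 223 = 263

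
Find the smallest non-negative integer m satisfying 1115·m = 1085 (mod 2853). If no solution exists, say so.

gcd(1115, 2853) = 1, so a unique solution mod 2853 exists.
1115⁻¹ ≡ 980 (mod 2853).
m ≡ 980·1085 ≡ 1984 (mod 2853).

1984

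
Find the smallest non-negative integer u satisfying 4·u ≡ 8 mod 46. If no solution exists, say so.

2

gcd(4, 46) = 2, and 2 | 8, so solutions exist.
Divide through by 2: 2·u ≡ 4 mod 23.
2⁻¹ ≡ 12 (mod 23).
u ≡ 12·4 ≡ 2 (mod 23).
The smallest non-negative solution is u = 2.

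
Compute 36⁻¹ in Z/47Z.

Run the extended Euclidean algorithm:
47 = 1*36 + 11
36 = 3*11 + 3
11 = 3*3 + 2
3 = 1*2 + 1
2 = 2*1 + 0
gcd(36, 47) = 1, so the inverse exists.
Bézout: 1 = −13*47 + 17*36.
So 36⁻¹ ≡ 17 (mod 47).

17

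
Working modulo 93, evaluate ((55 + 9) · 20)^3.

47

55 + 9 = 64
64 · 20 = 1280 ≡ 71 (mod 93)
(71)^3 ≡ 47 (mod 93)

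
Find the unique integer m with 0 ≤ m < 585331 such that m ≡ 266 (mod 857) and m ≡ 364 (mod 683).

431337

857⁻¹ mod 683: 857×263 ≡ 1 (mod 683), so 857⁻¹ ≡ 263.
m = 266 + 857×((364 − 266)×263 mod 683) = 266 + 857×503 = 431337.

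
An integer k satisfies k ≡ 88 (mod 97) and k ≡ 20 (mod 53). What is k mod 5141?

97⁻¹ mod 53: 97*47 ≡ 1 (mod 53), so 97⁻¹ ≡ 47.
k = 88 + 97*((20 − 88)*47 mod 53) = 88 + 97*37 = 3677.
Check: 3677 mod 97 = 88, 3677 mod 53 = 20. ✓

3677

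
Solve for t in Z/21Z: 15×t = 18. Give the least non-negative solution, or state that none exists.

4

gcd(15, 21) = 3, and 3 | 18, so solutions exist.
Divide through by 3: 5×t mod 7 = 6.
5⁻¹ ≡ 3 (mod 7).
t ≡ 3×6 ≡ 4 (mod 7).
The smallest non-negative solution is t = 4.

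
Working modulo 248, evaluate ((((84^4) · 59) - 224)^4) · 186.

0

(84)^4 ≡ 144 (mod 248)
144 · 59 = 8496 ≡ 64 (mod 248)
64 - 224 = -160 ≡ 88 (mod 248)
(88)^4 ≡ 160 (mod 248)
160 · 186 = 29760 ≡ 0 (mod 248)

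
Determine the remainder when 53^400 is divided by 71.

32

Using repeated squaring:
400 in binary is 110010000, i.e. 400 = 256 + 128 + 16.
53^1 ≡ 53 (mod 71)
53^2 ≡ 53^2 = 2809 ≡ 40 (mod 71)
53^4 ≡ 40^2 = 1600 ≡ 38 (mod 71)
53^8 ≡ 38^2 = 1444 ≡ 24 (mod 71)
53^16 ≡ 24^2 = 576 ≡ 8 (mod 71)
53^32 ≡ 8^2 = 64 (mod 71)
53^64 ≡ 64^2 = 4096 ≡ 49 (mod 71)
53^128 ≡ 49^2 = 2401 ≡ 58 (mod 71)
53^256 ≡ 58^2 = 3364 ≡ 27 (mod 71)
53^400 = 53^256 × 53^128 × 53^16 ≡ 27 × 58 × 8 (mod 71).
Accumulate the product:
27 × 58 = 1566 ≡ 4
4 × 8 = 32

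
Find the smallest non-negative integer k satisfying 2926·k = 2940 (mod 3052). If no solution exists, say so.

122

gcd(2926, 3052) = 14, and 14 | 2940, so solutions exist.
Divide through by 14: 209·k ≡ 210 (mod 218).
209⁻¹ ≡ 121 (mod 218).
k ≡ 121·210 ≡ 122 (mod 218).
The smallest non-negative solution is k = 122.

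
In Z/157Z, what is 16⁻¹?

157 = 9×16 + 13
16 = 1×13 + 3
13 = 4×3 + 1
3 = 3×1 + 0
gcd(16, 157) = 1, so the inverse exists.
Back-substitute for 1:
1 = 1×13 − 4×3
  = −4×16 + 5×13
  = 5×157 − 49×16
So 16⁻¹ ≡ −49 ≡ 108 (mod 157).

108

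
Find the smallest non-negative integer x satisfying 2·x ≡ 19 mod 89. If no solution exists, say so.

54

gcd(2, 89) = 1, so a unique solution mod 89 exists.
2⁻¹ ≡ 45 (mod 89).
x ≡ 45·19 ≡ 54 (mod 89).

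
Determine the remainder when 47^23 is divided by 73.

By square-and-multiply:
47^1 ≡ 47 (mod 73)
47^2 ≡ 47^2 = 2209 ≡ 19 (mod 73)
47^4 ≡ 19^2 = 361 ≡ 69 (mod 73)
47^8 ≡ 69^2 = 4761 ≡ 16 (mod 73)
47^16 ≡ 16^2 = 256 ≡ 37 (mod 73)
47^23 = 47^16 * 47^4 * 47^2 * 47^1 ≡ 37 * 69 * 19 * 47 (mod 73).
Accumulate the product:
37 * 69 = 2553 ≡ 71
71 * 19 = 1349 ≡ 35
35 * 47 = 1645 ≡ 39

39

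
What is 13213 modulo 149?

101

13213 = 88*149 + 101, so 13213 ≡ 101 (mod 149).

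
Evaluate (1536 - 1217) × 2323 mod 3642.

1536 - 1217 = 319
319 × 2323 = 741037 ≡ 1711 (mod 3642)

1711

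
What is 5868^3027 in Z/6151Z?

3027 in binary is 101111010011, i.e. 3027 = 2048 + 512 + 256 + 128 + 64 + 16 + 2 + 1.
5868^1 ≡ 5868 (mod 6151)
5868^2 ≡ 5868^2 = 34433424 ≡ 126 (mod 6151)
5868^4 ≡ 126^2 = 15876 ≡ 3574 (mod 6151)
5868^8 ≡ 3574^2 = 12773476 ≡ 4000 (mod 6151)
5868^16 ≡ 4000^2 = 16000000 ≡ 1249 (mod 6151)
5868^32 ≡ 1249^2 = 1560001 ≡ 3798 (mod 6151)
5868^64 ≡ 3798^2 = 14424804 ≡ 709 (mod 6151)
5868^128 ≡ 709^2 = 502681 ≡ 4450 (mod 6151)
5868^256 ≡ 4450^2 = 19802500 ≡ 2431 (mod 6151)
5868^512 ≡ 2431^2 = 5909761 ≡ 4801 (mod 6151)
5868^1024 ≡ 4801^2 = 23049601 ≡ 1804 (mod 6151)
5868^2048 ≡ 1804^2 = 3254416 ≡ 537 (mod 6151)
5868^3027 = 5868^2048 × 5868^512 × 5868^256 × 5868^128 × 5868^64 × 5868^16 × 5868^2 × 5868^1 ≡ 537 × 4801 × 2431 × 4450 × 709 × 1249 × 126 × 5868 (mod 6151).
Accumulate the product:
537 × 4801 = 2578137 ≡ 868
868 × 2431 = 2110108 ≡ 315
315 × 4450 = 1401750 ≡ 5473
5473 × 709 = 3880357 ≡ 5227
5227 × 1249 = 6528523 ≡ 2312
2312 × 126 = 291312 ≡ 2215
2215 × 5868 = 12997620 ≡ 557

557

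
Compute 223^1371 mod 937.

By square-and-multiply:
1371 in binary is 10101011011, i.e. 1371 = 1024 + 256 + 64 + 16 + 8 + 2 + 1.
223^1 ≡ 223 (mod 937)
223^2 ≡ 223^2 = 49729 ≡ 68 (mod 937)
223^4 ≡ 68^2 = 4624 ≡ 876 (mod 937)
223^8 ≡ 876^2 = 767376 ≡ 910 (mod 937)
223^16 ≡ 910^2 = 828100 ≡ 729 (mod 937)
223^32 ≡ 729^2 = 531441 ≡ 162 (mod 937)
223^64 ≡ 162^2 = 26244 ≡ 8 (mod 937)
223^128 ≡ 8^2 = 64 (mod 937)
223^256 ≡ 64^2 = 4096 ≡ 348 (mod 937)
223^512 ≡ 348^2 = 121104 ≡ 231 (mod 937)
223^1024 ≡ 231^2 = 53361 ≡ 889 (mod 937)
223^1371 = 223^1024 * 223^256 * 223^64 * 223^16 * 223^8 * 223^2 * 223^1 ≡ 889 * 348 * 8 * 729 * 910 * 68 * 223 (mod 937).
Accumulate the product:
889 * 348 = 309372 ≡ 162
162 * 8 = 1296 ≡ 359
359 * 729 = 261711 ≡ 288
288 * 910 = 262080 ≡ 657
657 * 68 = 44676 ≡ 637
637 * 223 = 142051 ≡ 564

564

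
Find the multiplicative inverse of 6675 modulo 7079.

4328

By the extended Euclidean algorithm:
7079 = 1×6675 + 404
6675 = 16×404 + 211
404 = 1×211 + 193
211 = 1×193 + 18
193 = 10×18 + 13
18 = 1×13 + 5
13 = 2×5 + 3
5 = 1×3 + 2
3 = 1×2 + 1
2 = 2×1 + 0
gcd(6675, 7079) = 1, so the inverse exists.
Back-substitute for 1:
1 = 1×3 − 1×2
  = −1×5 + 2×3
  = 2×13 − 5×5
  = −5×18 + 7×13
  = 7×193 − 75×18
  = −75×211 + 82×193
  = 82×404 − 157×211
  = −157×6675 + 2594×404
  = 2594×7079 − 2751×6675
So 6675⁻¹ ≡ −2751 ≡ 4328 (mod 7079).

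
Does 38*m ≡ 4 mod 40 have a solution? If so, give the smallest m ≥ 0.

18

gcd(38, 40) = 2, and 2 | 4, so solutions exist.
Divide through by 2: 19*m ≡ 2 mod 20.
19⁻¹ ≡ 19 (mod 20).
m ≡ 19*2 ≡ 18 (mod 20).
The smallest non-negative solution is m = 18.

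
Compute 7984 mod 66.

7984 = 120×66 + 64, so 7984 ≡ 64 (mod 66).

64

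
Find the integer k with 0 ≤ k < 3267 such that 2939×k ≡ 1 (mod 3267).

By the extended Euclidean algorithm:
3267 = 1*2939 + 328
2939 = 8*328 + 315
328 = 1*315 + 13
315 = 24*13 + 3
13 = 4*3 + 1
3 = 3*1 + 0
gcd(2939, 3267) = 1, so the inverse exists.
Back-substitute for 1:
1 = 1*13 − 4*3
  = −4*315 + 97*13
  = 97*328 − 101*315
  = −101*2939 + 905*328
  = 905*3267 − 1006*2939
So 2939⁻¹ ≡ −1006 ≡ 2261 (mod 3267).

2261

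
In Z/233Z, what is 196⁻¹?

170

Run the extended Euclidean algorithm:
233 = 1*196 + 37
196 = 5*37 + 11
37 = 3*11 + 4
11 = 2*4 + 3
4 = 1*3 + 1
3 = 3*1 + 0
gcd(196, 233) = 1, so the inverse exists.
Bézout: 1 = 53*233 − 63*196.
So 196⁻¹ ≡ −63 ≡ 170 (mod 233).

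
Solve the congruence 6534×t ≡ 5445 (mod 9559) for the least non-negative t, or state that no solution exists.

14

gcd(6534, 9559) = 121, and 121 | 5445, so solutions exist.
Divide through by 121: 54×t ≡ 45 mod 79.
54⁻¹ ≡ 60 (mod 79).
t ≡ 60×45 ≡ 14 (mod 79).
The smallest non-negative solution is t = 14.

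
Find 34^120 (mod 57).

7

Using repeated squaring:
120 in binary is 1111000, i.e. 120 = 64 + 32 + 16 + 8.
34^1 ≡ 34 (mod 57)
34^2 ≡ 34^2 = 1156 ≡ 16 (mod 57)
34^4 ≡ 16^2 = 256 ≡ 28 (mod 57)
34^8 ≡ 28^2 = 784 ≡ 43 (mod 57)
34^16 ≡ 43^2 = 1849 ≡ 25 (mod 57)
34^32 ≡ 25^2 = 625 ≡ 55 (mod 57)
34^64 ≡ 55^2 = 3025 ≡ 4 (mod 57)
34^120 = 34^64 × 34^32 × 34^16 × 34^8 ≡ 4 × 55 × 25 × 43 (mod 57).
Accumulate the product:
4 × 55 = 220 ≡ 49
49 × 25 = 1225 ≡ 28
28 × 43 = 1204 ≡ 7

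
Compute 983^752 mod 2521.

By square-and-multiply:
752 in binary is 1011110000, i.e. 752 = 512 + 128 + 64 + 32 + 16.
983^1 ≡ 983 (mod 2521)
983^2 ≡ 983^2 = 966289 ≡ 746 (mod 2521)
983^4 ≡ 746^2 = 556516 ≡ 1896 (mod 2521)
983^8 ≡ 1896^2 = 3594816 ≡ 2391 (mod 2521)
983^16 ≡ 2391^2 = 5716881 ≡ 1774 (mod 2521)
983^32 ≡ 1774^2 = 3147076 ≡ 868 (mod 2521)
983^64 ≡ 868^2 = 753424 ≡ 2166 (mod 2521)
983^128 ≡ 2166^2 = 4691556 ≡ 2496 (mod 2521)
983^256 ≡ 2496^2 = 6230016 ≡ 625 (mod 2521)
983^512 ≡ 625^2 = 390625 ≡ 2391 (mod 2521)
983^752 = 983^512 * 983^128 * 983^64 * 983^32 * 983^16 ≡ 2391 * 2496 * 2166 * 868 * 1774 (mod 2521).
Accumulate the product:
2391 * 2496 = 5967936 ≡ 729
729 * 2166 = 1579014 ≡ 868
868 * 868 = 753424 ≡ 2166
2166 * 1774 = 3842484 ≡ 480

480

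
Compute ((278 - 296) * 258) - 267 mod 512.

209

278 - 296 = -18 ≡ 494 (mod 512)
494 * 258 = 127452 ≡ 476 (mod 512)
476 - 267 = 209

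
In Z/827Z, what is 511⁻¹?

827 = 1×511 + 316
511 = 1×316 + 195
316 = 1×195 + 121
195 = 1×121 + 74
121 = 1×74 + 47
74 = 1×47 + 27
47 = 1×27 + 20
27 = 1×20 + 7
20 = 2×7 + 6
7 = 1×6 + 1
6 = 6×1 + 0
gcd(511, 827) = 1, so the inverse exists.
Bézout: 1 = −76×827 + 123×511.
So 511⁻¹ ≡ 123 (mod 827).

123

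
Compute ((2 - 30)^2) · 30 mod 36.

12

2 - 30 = -28 ≡ 8 (mod 36)
(8)^2 ≡ 28 (mod 36)
28 · 30 = 840 ≡ 12 (mod 36)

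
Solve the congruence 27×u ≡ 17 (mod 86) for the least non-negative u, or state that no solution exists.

gcd(27, 86) = 1, so a unique solution mod 86 exists.
27⁻¹ ≡ 51 (mod 86).
u ≡ 51×17 ≡ 7 (mod 86).

7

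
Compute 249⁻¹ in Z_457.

Apply the Euclidean algorithm and back-substitute:
457 = 1·249 + 208
249 = 1·208 + 41
208 = 5·41 + 3
41 = 13·3 + 2
3 = 1·2 + 1
2 = 2·1 + 0
gcd(249, 457) = 1, so the inverse exists.
Back-substitute for 1:
1 = 1·3 − 1·2
  = −1·41 + 14·3
  = 14·208 − 71·41
  = −71·249 + 85·208
  = 85·457 − 156·249
So 249⁻¹ ≡ −156 ≡ 301 (mod 457).

301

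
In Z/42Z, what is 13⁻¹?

42 = 3·13 + 3
13 = 4·3 + 1
3 = 3·1 + 0
gcd(13, 42) = 1, so the inverse exists.
Back-substitute for 1:
1 = 1·13 − 4·3
  = −4·42 + 13·13
So 13⁻¹ ≡ 13 (mod 42).

13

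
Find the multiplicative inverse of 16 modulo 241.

241 = 15×16 + 1
16 = 16×1 + 0
gcd(16, 241) = 1, so the inverse exists.
Back-substitute for 1:
1 = 1×241 − 15×16
So 16⁻¹ ≡ −15 ≡ 226 (mod 241).

226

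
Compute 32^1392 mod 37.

Using repeated squaring:
32^1 ≡ 32 (mod 37)
32^2 ≡ 32^2 = 1024 ≡ 25 (mod 37)
32^4 ≡ 25^2 = 625 ≡ 33 (mod 37)
32^8 ≡ 33^2 = 1089 ≡ 16 (mod 37)
32^16 ≡ 16^2 = 256 ≡ 34 (mod 37)
32^32 ≡ 34^2 = 1156 ≡ 9 (mod 37)
32^64 ≡ 9^2 = 81 ≡ 7 (mod 37)
32^128 ≡ 7^2 = 49 ≡ 12 (mod 37)
32^256 ≡ 12^2 = 144 ≡ 33 (mod 37)
32^512 ≡ 33^2 = 1089 ≡ 16 (mod 37)
32^1024 ≡ 16^2 = 256 ≡ 34 (mod 37)
32^1392 = 32^1024 × 32^256 × 32^64 × 32^32 × 32^16 ≡ 34 × 33 × 7 × 9 × 34 (mod 37).
Accumulate the product:
34 × 33 = 1122 ≡ 12
12 × 7 = 84 ≡ 10
10 × 9 = 90 ≡ 16
16 × 34 = 544 ≡ 26

26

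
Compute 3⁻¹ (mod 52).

52 = 17*3 + 1
3 = 3*1 + 0
gcd(3, 52) = 1, so the inverse exists.
Back-substitute for 1:
1 = 1*52 − 17*3
So 3⁻¹ ≡ −17 ≡ 35 (mod 52).

35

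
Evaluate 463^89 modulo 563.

224

Compute successive squares:
463^1 ≡ 463 (mod 563)
463^2 ≡ 463^2 = 214369 ≡ 429 (mod 563)
463^4 ≡ 429^2 = 184041 ≡ 503 (mod 563)
463^8 ≡ 503^2 = 253009 ≡ 222 (mod 563)
463^16 ≡ 222^2 = 49284 ≡ 303 (mod 563)
463^32 ≡ 303^2 = 91809 ≡ 40 (mod 563)
463^64 ≡ 40^2 = 1600 ≡ 474 (mod 563)
463^89 = 463^64 × 463^16 × 463^8 × 463^1 ≡ 474 × 303 × 222 × 463 (mod 563).
Accumulate the product:
474 × 303 = 143622 ≡ 57
57 × 222 = 12654 ≡ 268
268 × 463 = 124084 ≡ 224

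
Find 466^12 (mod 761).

Using repeated squaring:
466^1 ≡ 466 (mod 761)
466^2 ≡ 466^2 = 217156 ≡ 271 (mod 761)
466^4 ≡ 271^2 = 73441 ≡ 385 (mod 761)
466^8 ≡ 385^2 = 148225 ≡ 591 (mod 761)
466^12 = 466^8 × 466^4 ≡ 591 × 385 (mod 761).
591 × 385 = 227535 ≡ 757 (mod 761).

757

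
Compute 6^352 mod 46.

24

Compute successive squares:
352 in binary is 101100000, i.e. 352 = 256 + 64 + 32.
6^1 ≡ 6 (mod 46)
6^2 ≡ 6^2 = 36 (mod 46)
6^4 ≡ 36^2 = 1296 ≡ 8 (mod 46)
6^8 ≡ 8^2 = 64 ≡ 18 (mod 46)
6^16 ≡ 18^2 = 324 ≡ 2 (mod 46)
6^32 ≡ 2^2 = 4 (mod 46)
6^64 ≡ 4^2 = 16 (mod 46)
6^128 ≡ 16^2 = 256 ≡ 26 (mod 46)
6^256 ≡ 26^2 = 676 ≡ 32 (mod 46)
6^352 = 6^256 · 6^64 · 6^32 ≡ 32 · 16 · 4 (mod 46).
Accumulate the product:
32 · 16 = 512 ≡ 6
6 · 4 = 24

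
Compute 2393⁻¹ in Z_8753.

8753 = 3·2393 + 1574
2393 = 1·1574 + 819
1574 = 1·819 + 755
819 = 1·755 + 64
755 = 11·64 + 51
64 = 1·51 + 13
51 = 3·13 + 12
13 = 1·12 + 1
12 = 12·1 + 0
gcd(2393, 8753) = 1, so the inverse exists.
Bézout: 1 = −187·8753 + 684·2393.
So 2393⁻¹ ≡ 684 (mod 8753).

684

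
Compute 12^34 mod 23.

By square-and-multiply:
34 in binary is 100010, i.e. 34 = 32 + 2.
12^1 ≡ 12 (mod 23)
12^2 ≡ 12^2 = 144 ≡ 6 (mod 23)
12^4 ≡ 6^2 = 36 ≡ 13 (mod 23)
12^8 ≡ 13^2 = 169 ≡ 8 (mod 23)
12^16 ≡ 8^2 = 64 ≡ 18 (mod 23)
12^32 ≡ 18^2 = 324 ≡ 2 (mod 23)
12^34 = 12^32 × 12^2 ≡ 2 × 6 (mod 23).
2 × 6 = 12 ≡ 12 (mod 23).

12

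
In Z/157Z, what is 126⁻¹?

81

157 = 1·126 + 31
126 = 4·31 + 2
31 = 15·2 + 1
2 = 2·1 + 0
gcd(126, 157) = 1, so the inverse exists.
Back-substitute for 1:
1 = 1·31 − 15·2
  = −15·126 + 61·31
  = 61·157 − 76·126
So 126⁻¹ ≡ −76 ≡ 81 (mod 157).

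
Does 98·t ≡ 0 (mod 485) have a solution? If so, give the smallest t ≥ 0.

gcd(98, 485) = 1, so a unique solution mod 485 exists.
98⁻¹ ≡ 292 (mod 485).
t ≡ 292·0 ≡ 0 (mod 485).

0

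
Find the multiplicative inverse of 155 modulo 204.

Apply the Euclidean algorithm and back-substitute:
204 = 1×155 + 49
155 = 3×49 + 8
49 = 6×8 + 1
8 = 8×1 + 0
gcd(155, 204) = 1, so the inverse exists.
Bézout: 1 = 19×204 − 25×155.
So 155⁻¹ ≡ −25 ≡ 179 (mod 204).

179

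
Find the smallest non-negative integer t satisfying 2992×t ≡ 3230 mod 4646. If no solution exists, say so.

gcd(2992, 4646) = 2, and 2 | 3230, so solutions exist.
Divide through by 2: 1496×t mod 2323 = 1615.
1496⁻¹ ≡ 691 (mod 2323).
t ≡ 691×1615 ≡ 925 (mod 2323).
The smallest non-negative solution is t = 925.

925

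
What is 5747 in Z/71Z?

67

5747 = 80·71 + 67, so 5747 ≡ 67 (mod 71).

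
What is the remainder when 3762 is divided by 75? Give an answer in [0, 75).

12

3762 = 50×75 + 12, so 3762 ≡ 12 (mod 75).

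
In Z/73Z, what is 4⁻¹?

Run the extended Euclidean algorithm:
73 = 18·4 + 1
4 = 4·1 + 0
gcd(4, 73) = 1, so the inverse exists.
Back-substitute for 1:
1 = 1·73 − 18·4
So 4⁻¹ ≡ −18 ≡ 55 (mod 73).

55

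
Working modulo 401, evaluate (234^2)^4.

(234)^2 ≡ 220 (mod 401)
(220)^4 ≡ 205 (mod 401)

205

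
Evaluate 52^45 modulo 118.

44

By square-and-multiply:
45 in binary is 101101, i.e. 45 = 32 + 8 + 4 + 1.
52^1 ≡ 52 (mod 118)
52^2 ≡ 52^2 = 2704 ≡ 108 (mod 118)
52^4 ≡ 108^2 = 11664 ≡ 100 (mod 118)
52^8 ≡ 100^2 = 10000 ≡ 88 (mod 118)
52^16 ≡ 88^2 = 7744 ≡ 74 (mod 118)
52^32 ≡ 74^2 = 5476 ≡ 48 (mod 118)
52^45 = 52^32 · 52^8 · 52^4 · 52^1 ≡ 48 · 88 · 100 · 52 (mod 118).
Accumulate the product:
48 · 88 = 4224 ≡ 94
94 · 100 = 9400 ≡ 78
78 · 52 = 4056 ≡ 44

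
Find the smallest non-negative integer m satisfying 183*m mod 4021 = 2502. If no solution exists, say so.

3771

gcd(183, 4021) = 1, so a unique solution mod 4021 exists.
183⁻¹ ≡ 2417 (mod 4021).
m ≡ 2417*2502 ≡ 3771 (mod 4021).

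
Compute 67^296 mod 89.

Using repeated squaring:
296 in binary is 100101000, i.e. 296 = 256 + 32 + 8.
67^1 ≡ 67 (mod 89)
67^2 ≡ 67^2 = 4489 ≡ 39 (mod 89)
67^4 ≡ 39^2 = 1521 ≡ 8 (mod 89)
67^8 ≡ 8^2 = 64 (mod 89)
67^16 ≡ 64^2 = 4096 ≡ 2 (mod 89)
67^32 ≡ 2^2 = 4 (mod 89)
67^64 ≡ 4^2 = 16 (mod 89)
67^128 ≡ 16^2 = 256 ≡ 78 (mod 89)
67^256 ≡ 78^2 = 6084 ≡ 32 (mod 89)
67^296 = 67^256 × 67^32 × 67^8 ≡ 32 × 4 × 64 (mod 89).
Accumulate the product:
32 × 4 = 128 ≡ 39
39 × 64 = 2496 ≡ 4

4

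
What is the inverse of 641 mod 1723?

1723 = 2*641 + 441
641 = 1*441 + 200
441 = 2*200 + 41
200 = 4*41 + 36
41 = 1*36 + 5
36 = 7*5 + 1
5 = 5*1 + 0
gcd(641, 1723) = 1, so the inverse exists.
Back-substitute for 1:
1 = 1*36 − 7*5
  = −7*41 + 8*36
  = 8*200 − 39*41
  = −39*441 + 86*200
  = 86*641 − 125*441
  = −125*1723 + 336*641
So 641⁻¹ ≡ 336 (mod 1723).

336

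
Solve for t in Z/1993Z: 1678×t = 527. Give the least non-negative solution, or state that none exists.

1985

gcd(1678, 1993) = 1, so a unique solution mod 1993 exists.
1678⁻¹ ≡ 329 (mod 1993).
t ≡ 329×527 ≡ 1985 (mod 1993).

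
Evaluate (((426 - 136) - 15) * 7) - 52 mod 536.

426 - 136 = 290
290 - 15 = 275
275 * 7 = 1925 ≡ 317 (mod 536)
317 - 52 = 265

265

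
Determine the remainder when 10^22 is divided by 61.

Using repeated squaring:
10^1 ≡ 10 (mod 61)
10^2 ≡ 10^2 = 100 ≡ 39 (mod 61)
10^4 ≡ 39^2 = 1521 ≡ 57 (mod 61)
10^8 ≡ 57^2 = 3249 ≡ 16 (mod 61)
10^16 ≡ 16^2 = 256 ≡ 12 (mod 61)
10^22 = 10^16 · 10^4 · 10^2 ≡ 12 · 57 · 39 (mod 61).
Accumulate the product:
12 · 57 = 684 ≡ 13
13 · 39 = 507 ≡ 19

19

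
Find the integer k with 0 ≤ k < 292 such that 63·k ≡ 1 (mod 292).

Apply the Euclidean algorithm and back-substitute:
292 = 4*63 + 40
63 = 1*40 + 23
40 = 1*23 + 17
23 = 1*17 + 6
17 = 2*6 + 5
6 = 1*5 + 1
5 = 5*1 + 0
gcd(63, 292) = 1, so the inverse exists.
Bézout: 1 = −11*292 + 51*63.
So 63⁻¹ ≡ 51 (mod 292).

51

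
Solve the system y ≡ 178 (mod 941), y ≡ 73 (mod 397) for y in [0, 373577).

941⁻¹ mod 397: 941·370 ≡ 1 (mod 397), so 941⁻¹ ≡ 370.
y = 178 + 941·((73 − 178)·370 mod 397) = 178 + 941·56 = 52874.

52874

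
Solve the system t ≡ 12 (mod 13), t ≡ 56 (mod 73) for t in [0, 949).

13⁻¹ mod 73: 13·45 ≡ 1 (mod 73), so 13⁻¹ ≡ 45.
t = 12 + 13·((56 − 12)·45 mod 73) = 12 + 13·9 = 129.

129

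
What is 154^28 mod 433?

108

Using repeated squaring:
154^1 ≡ 154 (mod 433)
154^2 ≡ 154^2 = 23716 ≡ 334 (mod 433)
154^4 ≡ 334^2 = 111556 ≡ 275 (mod 433)
154^8 ≡ 275^2 = 75625 ≡ 283 (mod 433)
154^16 ≡ 283^2 = 80089 ≡ 417 (mod 433)
154^28 = 154^16 × 154^8 × 154^4 ≡ 417 × 283 × 275 (mod 433).
Accumulate the product:
417 × 283 = 118011 ≡ 235
235 × 275 = 64625 ≡ 108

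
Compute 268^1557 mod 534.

By square-and-multiply:
1557 in binary is 11000010101, i.e. 1557 = 1024 + 512 + 16 + 4 + 1.
268^1 ≡ 268 (mod 534)
268^2 ≡ 268^2 = 71824 ≡ 268 (mod 534)
268^4 ≡ 268^2 = 71824 ≡ 268 (mod 534)
268^8 ≡ 268^2 = 71824 ≡ 268 (mod 534)
268^16 ≡ 268^2 = 71824 ≡ 268 (mod 534)
268^32 ≡ 268^2 = 71824 ≡ 268 (mod 534)
268^64 ≡ 268^2 = 71824 ≡ 268 (mod 534)
268^128 ≡ 268^2 = 71824 ≡ 268 (mod 534)
268^256 ≡ 268^2 = 71824 ≡ 268 (mod 534)
268^512 ≡ 268^2 = 71824 ≡ 268 (mod 534)
268^1024 ≡ 268^2 = 71824 ≡ 268 (mod 534)
268^1557 = 268^1024 × 268^512 × 268^16 × 268^4 × 268^1 ≡ 268 × 268 × 268 × 268 × 268 (mod 534).
Accumulate the product:
268 × 268 = 71824 ≡ 268
268 × 268 = 71824 ≡ 268
268 × 268 = 71824 ≡ 268
268 × 268 = 71824 ≡ 268

268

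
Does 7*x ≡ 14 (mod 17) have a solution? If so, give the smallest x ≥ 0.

gcd(7, 17) = 1, so a unique solution mod 17 exists.
7⁻¹ ≡ 5 (mod 17).
x ≡ 5*14 ≡ 2 (mod 17).

2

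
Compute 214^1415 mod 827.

673

By square-and-multiply:
1415 in binary is 10110000111, i.e. 1415 = 1024 + 256 + 128 + 4 + 2 + 1.
214^1 ≡ 214 (mod 827)
214^2 ≡ 214^2 = 45796 ≡ 311 (mod 827)
214^4 ≡ 311^2 = 96721 ≡ 789 (mod 827)
214^8 ≡ 789^2 = 622521 ≡ 617 (mod 827)
214^16 ≡ 617^2 = 380689 ≡ 269 (mod 827)
214^32 ≡ 269^2 = 72361 ≡ 412 (mod 827)
214^64 ≡ 412^2 = 169744 ≡ 209 (mod 827)
214^128 ≡ 209^2 = 43681 ≡ 677 (mod 827)
214^256 ≡ 677^2 = 458329 ≡ 171 (mod 827)
214^512 ≡ 171^2 = 29241 ≡ 296 (mod 827)
214^1024 ≡ 296^2 = 87616 ≡ 781 (mod 827)
214^1415 = 214^1024 · 214^256 · 214^128 · 214^4 · 214^2 · 214^1 ≡ 781 · 171 · 677 · 789 · 311 · 214 (mod 827).
Accumulate the product:
781 · 171 = 133551 ≡ 404
404 · 677 = 273508 ≡ 598
598 · 789 = 471822 ≡ 432
432 · 311 = 134352 ≡ 378
378 · 214 = 80892 ≡ 673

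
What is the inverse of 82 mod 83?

82

By the extended Euclidean algorithm:
83 = 1*82 + 1
82 = 82*1 + 0
gcd(82, 83) = 1, so the inverse exists.
Back-substitute for 1:
1 = 1*83 − 1*82
So 82⁻¹ ≡ −1 ≡ 82 (mod 83).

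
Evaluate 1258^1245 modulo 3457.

10

1258^1 ≡ 1258 (mod 3457)
1258^2 ≡ 1258^2 = 1582564 ≡ 2715 (mod 3457)
1258^4 ≡ 2715^2 = 7371225 ≡ 901 (mod 3457)
1258^8 ≡ 901^2 = 811801 ≡ 2863 (mod 3457)
1258^16 ≡ 2863^2 = 8196769 ≡ 222 (mod 3457)
1258^32 ≡ 222^2 = 49284 ≡ 886 (mod 3457)
1258^64 ≡ 886^2 = 784996 ≡ 257 (mod 3457)
1258^128 ≡ 257^2 = 66049 ≡ 366 (mod 3457)
1258^256 ≡ 366^2 = 133956 ≡ 2590 (mod 3457)
1258^512 ≡ 2590^2 = 6708100 ≡ 1520 (mod 3457)
1258^1024 ≡ 1520^2 = 2310400 ≡ 1124 (mod 3457)
1258^1245 = 1258^1024 · 1258^128 · 1258^64 · 1258^16 · 1258^8 · 1258^4 · 1258^1 ≡ 1124 · 366 · 257 · 222 · 2863 · 901 · 1258 (mod 3457).
Accumulate the product:
1124 · 366 = 411384 ≡ 1
1 · 257 = 257
257 · 222 = 57054 ≡ 1742
1742 · 2863 = 4987346 ≡ 2352
2352 · 901 = 2119152 ≡ 11
11 · 1258 = 13838 ≡ 10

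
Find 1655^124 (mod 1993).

Using repeated squaring:
124 in binary is 1111100, i.e. 124 = 64 + 32 + 16 + 8 + 4.
1655^1 ≡ 1655 (mod 1993)
1655^2 ≡ 1655^2 = 2739025 ≡ 643 (mod 1993)
1655^4 ≡ 643^2 = 413449 ≡ 898 (mod 1993)
1655^8 ≡ 898^2 = 806404 ≡ 1232 (mod 1993)
1655^16 ≡ 1232^2 = 1517824 ≡ 1151 (mod 1993)
1655^32 ≡ 1151^2 = 1324801 ≡ 1449 (mod 1993)
1655^64 ≡ 1449^2 = 2099601 ≡ 972 (mod 1993)
1655^124 = 1655^64 * 1655^32 * 1655^16 * 1655^8 * 1655^4 ≡ 972 * 1449 * 1151 * 1232 * 898 (mod 1993).
Accumulate the product:
972 * 1449 = 1408428 ≡ 1370
1370 * 1151 = 1576870 ≡ 407
407 * 1232 = 501424 ≡ 1181
1181 * 898 = 1060538 ≡ 262

262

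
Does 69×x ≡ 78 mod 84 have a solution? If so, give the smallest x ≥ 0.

6

gcd(69, 84) = 3, and 3 | 78, so solutions exist.
Divide through by 3: 23×x mod 28 = 26.
23⁻¹ ≡ 11 (mod 28).
x ≡ 11×26 ≡ 6 (mod 28).
The smallest non-negative solution is x = 6.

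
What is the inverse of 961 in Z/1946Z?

81

Apply the Euclidean algorithm and back-substitute:
1946 = 2×961 + 24
961 = 40×24 + 1
24 = 24×1 + 0
gcd(961, 1946) = 1, so the inverse exists.
Back-substitute for 1:
1 = 1×961 − 40×24
  = −40×1946 + 81×961
So 961⁻¹ ≡ 81 (mod 1946).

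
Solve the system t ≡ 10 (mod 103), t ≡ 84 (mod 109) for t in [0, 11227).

103⁻¹ mod 109: 103×18 ≡ 1 (mod 109), so 103⁻¹ ≡ 18.
t = 10 + 103×((84 − 10)×18 mod 109) = 10 + 103×24 = 2482.

2482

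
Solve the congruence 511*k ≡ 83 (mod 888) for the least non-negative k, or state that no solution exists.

gcd(511, 888) = 1, so a unique solution mod 888 exists.
511⁻¹ ≡ 391 (mod 888).
k ≡ 391*83 ≡ 485 (mod 888).

485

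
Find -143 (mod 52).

-143 = -3·52 + 13, so -143 ≡ 13 (mod 52).

13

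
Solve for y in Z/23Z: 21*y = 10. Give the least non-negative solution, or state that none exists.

gcd(21, 23) = 1, so a unique solution mod 23 exists.
21⁻¹ ≡ 11 (mod 23).
y ≡ 11*10 ≡ 18 (mod 23).

18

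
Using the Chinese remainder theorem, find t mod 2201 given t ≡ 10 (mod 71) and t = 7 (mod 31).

720

71⁻¹ mod 31: 71×7 ≡ 1 (mod 31), so 71⁻¹ ≡ 7.
t = 10 + 71×((7 − 10)×7 mod 31) = 10 + 71×10 = 720.
Check: 720 mod 71 = 10, 720 mod 31 = 7. ✓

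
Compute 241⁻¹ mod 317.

171

Run the extended Euclidean algorithm:
317 = 1*241 + 76
241 = 3*76 + 13
76 = 5*13 + 11
13 = 1*11 + 2
11 = 5*2 + 1
2 = 2*1 + 0
gcd(241, 317) = 1, so the inverse exists.
Back-substitute for 1:
1 = 1*11 − 5*2
  = −5*13 + 6*11
  = 6*76 − 35*13
  = −35*241 + 111*76
  = 111*317 − 146*241
So 241⁻¹ ≡ −146 ≡ 171 (mod 317).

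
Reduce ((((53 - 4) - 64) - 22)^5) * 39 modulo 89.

19

53 - 4 = 49
49 - 64 = -15 ≡ 74 (mod 89)
74 - 22 = 52
(52)^5 ≡ 37 (mod 89)
37 * 39 = 1443 ≡ 19 (mod 89)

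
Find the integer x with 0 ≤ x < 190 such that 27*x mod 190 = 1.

183

By the extended Euclidean algorithm:
190 = 7·27 + 1
27 = 27·1 + 0
gcd(27, 190) = 1, so the inverse exists.
Back-substitute for 1:
1 = 1·190 − 7·27
So 27⁻¹ ≡ −7 ≡ 183 (mod 190).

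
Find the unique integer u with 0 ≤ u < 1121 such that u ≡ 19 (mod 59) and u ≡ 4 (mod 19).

59⁻¹ mod 19: 59·10 ≡ 1 (mod 19), so 59⁻¹ ≡ 10.
u = 19 + 59·((4 − 19)·10 mod 19) = 19 + 59·2 = 137.
Check: 137 mod 59 = 19, 137 mod 19 = 4. ✓

137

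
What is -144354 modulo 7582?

-144354 = -20·7582 + 7286, so -144354 ≡ 7286 (mod 7582).

7286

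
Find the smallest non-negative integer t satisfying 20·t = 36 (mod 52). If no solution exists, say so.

gcd(20, 52) = 4, and 4 | 36, so solutions exist.
Divide through by 4: 5·t = 9 (mod 13).
5⁻¹ ≡ 8 (mod 13).
t ≡ 8·9 ≡ 7 (mod 13).
The smallest non-negative solution is t = 7.

7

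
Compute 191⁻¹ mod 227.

145

227 = 1*191 + 36
191 = 5*36 + 11
36 = 3*11 + 3
11 = 3*3 + 2
3 = 1*2 + 1
2 = 2*1 + 0
gcd(191, 227) = 1, so the inverse exists.
Back-substitute for 1:
1 = 1*3 − 1*2
  = −1*11 + 4*3
  = 4*36 − 13*11
  = −13*191 + 69*36
  = 69*227 − 82*191
So 191⁻¹ ≡ −82 ≡ 145 (mod 227).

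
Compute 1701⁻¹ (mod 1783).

848

Run the extended Euclidean algorithm:
1783 = 1*1701 + 82
1701 = 20*82 + 61
82 = 1*61 + 21
61 = 2*21 + 19
21 = 1*19 + 2
19 = 9*2 + 1
2 = 2*1 + 0
gcd(1701, 1783) = 1, so the inverse exists.
Back-substitute for 1:
1 = 1*19 − 9*2
  = −9*21 + 10*19
  = 10*61 − 29*21
  = −29*82 + 39*61
  = 39*1701 − 809*82
  = −809*1783 + 848*1701
So 1701⁻¹ ≡ 848 (mod 1783).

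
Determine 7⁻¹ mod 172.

172 = 24·7 + 4
7 = 1·4 + 3
4 = 1·3 + 1
3 = 3·1 + 0
gcd(7, 172) = 1, so the inverse exists.
Bézout: 1 = 2·172 − 49·7.
So 7⁻¹ ≡ −49 ≡ 123 (mod 172).

123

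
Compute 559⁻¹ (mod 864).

847

By the extended Euclidean algorithm:
864 = 1×559 + 305
559 = 1×305 + 254
305 = 1×254 + 51
254 = 4×51 + 50
51 = 1×50 + 1
50 = 50×1 + 0
gcd(559, 864) = 1, so the inverse exists.
Back-substitute for 1:
1 = 1×51 − 1×50
  = −1×254 + 5×51
  = 5×305 − 6×254
  = −6×559 + 11×305
  = 11×864 − 17×559
So 559⁻¹ ≡ −17 ≡ 847 (mod 864).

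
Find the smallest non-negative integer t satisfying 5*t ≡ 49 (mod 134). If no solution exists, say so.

117

gcd(5, 134) = 1, so a unique solution mod 134 exists.
5⁻¹ ≡ 27 (mod 134).
t ≡ 27*49 ≡ 117 (mod 134).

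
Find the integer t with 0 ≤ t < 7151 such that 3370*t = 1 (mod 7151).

Run the extended Euclidean algorithm:
7151 = 2×3370 + 411
3370 = 8×411 + 82
411 = 5×82 + 1
82 = 82×1 + 0
gcd(3370, 7151) = 1, so the inverse exists.
Back-substitute for 1:
1 = 1×411 − 5×82
  = −5×3370 + 41×411
  = 41×7151 − 87×3370
So 3370⁻¹ ≡ −87 ≡ 7064 (mod 7151).

7064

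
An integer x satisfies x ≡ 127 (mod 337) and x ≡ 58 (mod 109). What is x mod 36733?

337⁻¹ mod 109: 337*11 ≡ 1 (mod 109), so 337⁻¹ ≡ 11.
x = 127 + 337*((58 − 127)*11 mod 109) = 127 + 337*4 = 1475.

1475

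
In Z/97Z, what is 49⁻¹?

2

Run the extended Euclidean algorithm:
97 = 1*49 + 48
49 = 1*48 + 1
48 = 48*1 + 0
gcd(49, 97) = 1, so the inverse exists.
Bézout: 1 = −1*97 + 2*49.
So 49⁻¹ ≡ 2 (mod 97).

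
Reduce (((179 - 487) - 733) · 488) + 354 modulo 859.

179 - 487 = -308 ≡ 551 (mod 859)
551 - 733 = -182 ≡ 677 (mod 859)
677 · 488 = 330376 ≡ 520 (mod 859)
520 + 354 = 874 ≡ 15 (mod 859)

15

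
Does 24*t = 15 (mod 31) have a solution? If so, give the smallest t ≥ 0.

20

gcd(24, 31) = 1, so a unique solution mod 31 exists.
24⁻¹ ≡ 22 (mod 31).
t ≡ 22*15 ≡ 20 (mod 31).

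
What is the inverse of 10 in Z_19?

19 = 1·10 + 9
10 = 1·9 + 1
9 = 9·1 + 0
gcd(10, 19) = 1, so the inverse exists.
Back-substitute for 1:
1 = 1·10 − 1·9
  = −1·19 + 2·10
So 10⁻¹ ≡ 2 (mod 19).

2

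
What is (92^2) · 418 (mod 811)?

(92)^2 ≡ 354 (mod 811)
354 · 418 = 147972 ≡ 370 (mod 811)

370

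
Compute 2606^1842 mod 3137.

Compute successive squares:
1842 in binary is 11100110010, i.e. 1842 = 1024 + 512 + 256 + 32 + 16 + 2.
2606^1 ≡ 2606 (mod 3137)
2606^2 ≡ 2606^2 = 6791236 ≡ 2768 (mod 3137)
2606^4 ≡ 2768^2 = 7661824 ≡ 1270 (mod 3137)
2606^8 ≡ 1270^2 = 1612900 ≡ 482 (mod 3137)
2606^16 ≡ 482^2 = 232324 ≡ 186 (mod 3137)
2606^32 ≡ 186^2 = 34596 ≡ 89 (mod 3137)
2606^64 ≡ 89^2 = 7921 ≡ 1647 (mod 3137)
2606^128 ≡ 1647^2 = 2712609 ≡ 2241 (mod 3137)
2606^256 ≡ 2241^2 = 5022081 ≡ 2881 (mod 3137)
2606^512 ≡ 2881^2 = 8300161 ≡ 2796 (mod 3137)
2606^1024 ≡ 2796^2 = 7817616 ≡ 212 (mod 3137)
2606^1842 = 2606^1024 · 2606^512 · 2606^256 · 2606^32 · 2606^16 · 2606^2 ≡ 212 · 2796 · 2881 · 89 · 186 · 2768 (mod 3137).
Accumulate the product:
212 · 2796 = 592752 ≡ 2996
2996 · 2881 = 8631476 ≡ 1589
1589 · 89 = 141421 ≡ 256
256 · 186 = 47616 ≡ 561
561 · 2768 = 1552848 ≡ 33

33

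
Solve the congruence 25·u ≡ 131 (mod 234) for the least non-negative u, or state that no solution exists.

155

gcd(25, 234) = 1, so a unique solution mod 234 exists.
25⁻¹ ≡ 103 (mod 234).
u ≡ 103·131 ≡ 155 (mod 234).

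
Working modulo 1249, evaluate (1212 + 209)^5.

119

1212 + 209 = 1421 ≡ 172 (mod 1249)
(172)^5 ≡ 119 (mod 1249)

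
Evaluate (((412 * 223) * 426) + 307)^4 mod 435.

412 * 223 = 91876 ≡ 91 (mod 435)
91 * 426 = 38766 ≡ 51 (mod 435)
51 + 307 = 358
(358)^4 ≡ 256 (mod 435)

256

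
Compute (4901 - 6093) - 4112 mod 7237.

4901 - 6093 = -1192 ≡ 6045 (mod 7237)
6045 - 4112 = 1933

1933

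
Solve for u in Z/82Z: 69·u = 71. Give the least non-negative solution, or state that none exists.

45

gcd(69, 82) = 1, so a unique solution mod 82 exists.
69⁻¹ ≡ 63 (mod 82).
u ≡ 63·71 ≡ 45 (mod 82).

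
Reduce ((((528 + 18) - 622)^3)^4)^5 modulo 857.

528 + 18 = 546
546 - 622 = -76 ≡ 781 (mod 857)
(781)^3 ≡ 665 (mod 857)
(665)^4 ≡ 169 (mod 857)
(169)^5 ≡ 380 (mod 857)

380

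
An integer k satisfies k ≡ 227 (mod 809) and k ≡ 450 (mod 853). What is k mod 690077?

809⁻¹ mod 853: 809·252 ≡ 1 (mod 853), so 809⁻¹ ≡ 252.
k = 227 + 809·((450 − 227)·252 mod 853) = 227 + 809·751 = 607786.

607786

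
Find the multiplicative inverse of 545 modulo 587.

587 = 1*545 + 42
545 = 12*42 + 41
42 = 1*41 + 1
41 = 41*1 + 0
gcd(545, 587) = 1, so the inverse exists.
Bézout: 1 = 13*587 − 14*545.
So 545⁻¹ ≡ −14 ≡ 573 (mod 587).

573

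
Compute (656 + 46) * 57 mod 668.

602

656 + 46 = 702 ≡ 34 (mod 668)
34 * 57 = 1938 ≡ 602 (mod 668)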